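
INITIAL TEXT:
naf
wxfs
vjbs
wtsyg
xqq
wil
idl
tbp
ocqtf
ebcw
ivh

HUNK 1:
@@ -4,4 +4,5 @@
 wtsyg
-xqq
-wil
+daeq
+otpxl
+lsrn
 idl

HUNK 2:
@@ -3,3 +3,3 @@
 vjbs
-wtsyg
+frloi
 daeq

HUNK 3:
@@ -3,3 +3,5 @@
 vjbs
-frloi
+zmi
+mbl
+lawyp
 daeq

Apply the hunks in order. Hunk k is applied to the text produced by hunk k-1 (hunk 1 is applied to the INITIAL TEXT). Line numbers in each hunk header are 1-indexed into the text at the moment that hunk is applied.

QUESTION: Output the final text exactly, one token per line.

Answer: naf
wxfs
vjbs
zmi
mbl
lawyp
daeq
otpxl
lsrn
idl
tbp
ocqtf
ebcw
ivh

Derivation:
Hunk 1: at line 4 remove [xqq,wil] add [daeq,otpxl,lsrn] -> 12 lines: naf wxfs vjbs wtsyg daeq otpxl lsrn idl tbp ocqtf ebcw ivh
Hunk 2: at line 3 remove [wtsyg] add [frloi] -> 12 lines: naf wxfs vjbs frloi daeq otpxl lsrn idl tbp ocqtf ebcw ivh
Hunk 3: at line 3 remove [frloi] add [zmi,mbl,lawyp] -> 14 lines: naf wxfs vjbs zmi mbl lawyp daeq otpxl lsrn idl tbp ocqtf ebcw ivh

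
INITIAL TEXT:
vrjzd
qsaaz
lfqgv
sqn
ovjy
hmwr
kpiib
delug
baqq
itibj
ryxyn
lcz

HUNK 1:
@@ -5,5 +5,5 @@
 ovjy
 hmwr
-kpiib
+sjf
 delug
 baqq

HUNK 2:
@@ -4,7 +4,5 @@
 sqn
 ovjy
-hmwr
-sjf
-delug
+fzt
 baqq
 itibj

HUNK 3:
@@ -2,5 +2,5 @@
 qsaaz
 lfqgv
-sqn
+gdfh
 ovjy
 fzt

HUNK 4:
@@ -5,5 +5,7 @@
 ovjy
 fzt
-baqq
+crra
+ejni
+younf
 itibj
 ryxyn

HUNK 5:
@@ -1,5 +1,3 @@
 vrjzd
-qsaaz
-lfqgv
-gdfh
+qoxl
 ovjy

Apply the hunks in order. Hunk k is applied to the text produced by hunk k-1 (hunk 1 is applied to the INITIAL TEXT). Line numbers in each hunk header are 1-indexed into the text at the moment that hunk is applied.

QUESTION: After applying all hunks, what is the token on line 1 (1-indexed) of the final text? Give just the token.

Hunk 1: at line 5 remove [kpiib] add [sjf] -> 12 lines: vrjzd qsaaz lfqgv sqn ovjy hmwr sjf delug baqq itibj ryxyn lcz
Hunk 2: at line 4 remove [hmwr,sjf,delug] add [fzt] -> 10 lines: vrjzd qsaaz lfqgv sqn ovjy fzt baqq itibj ryxyn lcz
Hunk 3: at line 2 remove [sqn] add [gdfh] -> 10 lines: vrjzd qsaaz lfqgv gdfh ovjy fzt baqq itibj ryxyn lcz
Hunk 4: at line 5 remove [baqq] add [crra,ejni,younf] -> 12 lines: vrjzd qsaaz lfqgv gdfh ovjy fzt crra ejni younf itibj ryxyn lcz
Hunk 5: at line 1 remove [qsaaz,lfqgv,gdfh] add [qoxl] -> 10 lines: vrjzd qoxl ovjy fzt crra ejni younf itibj ryxyn lcz
Final line 1: vrjzd

Answer: vrjzd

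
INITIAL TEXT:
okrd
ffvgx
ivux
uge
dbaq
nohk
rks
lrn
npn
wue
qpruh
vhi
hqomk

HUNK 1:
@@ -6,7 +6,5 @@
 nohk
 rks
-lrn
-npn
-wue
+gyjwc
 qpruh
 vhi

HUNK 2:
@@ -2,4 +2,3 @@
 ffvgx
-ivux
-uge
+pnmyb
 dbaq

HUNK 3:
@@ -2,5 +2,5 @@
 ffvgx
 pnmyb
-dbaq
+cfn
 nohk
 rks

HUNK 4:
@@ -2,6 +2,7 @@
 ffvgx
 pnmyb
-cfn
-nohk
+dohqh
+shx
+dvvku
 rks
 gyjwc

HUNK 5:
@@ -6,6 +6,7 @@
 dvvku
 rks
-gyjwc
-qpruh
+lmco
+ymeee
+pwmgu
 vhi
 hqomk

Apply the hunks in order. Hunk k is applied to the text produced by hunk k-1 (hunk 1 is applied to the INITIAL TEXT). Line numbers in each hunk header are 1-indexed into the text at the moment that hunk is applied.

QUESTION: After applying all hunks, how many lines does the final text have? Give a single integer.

Hunk 1: at line 6 remove [lrn,npn,wue] add [gyjwc] -> 11 lines: okrd ffvgx ivux uge dbaq nohk rks gyjwc qpruh vhi hqomk
Hunk 2: at line 2 remove [ivux,uge] add [pnmyb] -> 10 lines: okrd ffvgx pnmyb dbaq nohk rks gyjwc qpruh vhi hqomk
Hunk 3: at line 2 remove [dbaq] add [cfn] -> 10 lines: okrd ffvgx pnmyb cfn nohk rks gyjwc qpruh vhi hqomk
Hunk 4: at line 2 remove [cfn,nohk] add [dohqh,shx,dvvku] -> 11 lines: okrd ffvgx pnmyb dohqh shx dvvku rks gyjwc qpruh vhi hqomk
Hunk 5: at line 6 remove [gyjwc,qpruh] add [lmco,ymeee,pwmgu] -> 12 lines: okrd ffvgx pnmyb dohqh shx dvvku rks lmco ymeee pwmgu vhi hqomk
Final line count: 12

Answer: 12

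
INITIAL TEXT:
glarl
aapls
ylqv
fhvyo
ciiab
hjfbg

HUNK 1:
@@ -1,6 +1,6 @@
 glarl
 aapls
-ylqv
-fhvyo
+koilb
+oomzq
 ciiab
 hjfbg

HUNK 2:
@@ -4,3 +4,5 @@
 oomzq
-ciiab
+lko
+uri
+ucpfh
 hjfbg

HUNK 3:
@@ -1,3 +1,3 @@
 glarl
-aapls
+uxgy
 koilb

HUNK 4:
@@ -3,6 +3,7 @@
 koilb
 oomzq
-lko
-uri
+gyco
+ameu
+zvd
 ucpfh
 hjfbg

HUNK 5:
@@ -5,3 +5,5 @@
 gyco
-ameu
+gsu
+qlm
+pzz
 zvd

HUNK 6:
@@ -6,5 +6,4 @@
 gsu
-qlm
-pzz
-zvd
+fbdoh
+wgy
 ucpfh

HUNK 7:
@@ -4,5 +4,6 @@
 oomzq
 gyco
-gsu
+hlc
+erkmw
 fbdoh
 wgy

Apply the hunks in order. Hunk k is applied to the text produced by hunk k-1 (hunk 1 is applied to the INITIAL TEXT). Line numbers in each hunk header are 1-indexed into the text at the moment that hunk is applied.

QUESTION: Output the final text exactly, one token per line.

Answer: glarl
uxgy
koilb
oomzq
gyco
hlc
erkmw
fbdoh
wgy
ucpfh
hjfbg

Derivation:
Hunk 1: at line 1 remove [ylqv,fhvyo] add [koilb,oomzq] -> 6 lines: glarl aapls koilb oomzq ciiab hjfbg
Hunk 2: at line 4 remove [ciiab] add [lko,uri,ucpfh] -> 8 lines: glarl aapls koilb oomzq lko uri ucpfh hjfbg
Hunk 3: at line 1 remove [aapls] add [uxgy] -> 8 lines: glarl uxgy koilb oomzq lko uri ucpfh hjfbg
Hunk 4: at line 3 remove [lko,uri] add [gyco,ameu,zvd] -> 9 lines: glarl uxgy koilb oomzq gyco ameu zvd ucpfh hjfbg
Hunk 5: at line 5 remove [ameu] add [gsu,qlm,pzz] -> 11 lines: glarl uxgy koilb oomzq gyco gsu qlm pzz zvd ucpfh hjfbg
Hunk 6: at line 6 remove [qlm,pzz,zvd] add [fbdoh,wgy] -> 10 lines: glarl uxgy koilb oomzq gyco gsu fbdoh wgy ucpfh hjfbg
Hunk 7: at line 4 remove [gsu] add [hlc,erkmw] -> 11 lines: glarl uxgy koilb oomzq gyco hlc erkmw fbdoh wgy ucpfh hjfbg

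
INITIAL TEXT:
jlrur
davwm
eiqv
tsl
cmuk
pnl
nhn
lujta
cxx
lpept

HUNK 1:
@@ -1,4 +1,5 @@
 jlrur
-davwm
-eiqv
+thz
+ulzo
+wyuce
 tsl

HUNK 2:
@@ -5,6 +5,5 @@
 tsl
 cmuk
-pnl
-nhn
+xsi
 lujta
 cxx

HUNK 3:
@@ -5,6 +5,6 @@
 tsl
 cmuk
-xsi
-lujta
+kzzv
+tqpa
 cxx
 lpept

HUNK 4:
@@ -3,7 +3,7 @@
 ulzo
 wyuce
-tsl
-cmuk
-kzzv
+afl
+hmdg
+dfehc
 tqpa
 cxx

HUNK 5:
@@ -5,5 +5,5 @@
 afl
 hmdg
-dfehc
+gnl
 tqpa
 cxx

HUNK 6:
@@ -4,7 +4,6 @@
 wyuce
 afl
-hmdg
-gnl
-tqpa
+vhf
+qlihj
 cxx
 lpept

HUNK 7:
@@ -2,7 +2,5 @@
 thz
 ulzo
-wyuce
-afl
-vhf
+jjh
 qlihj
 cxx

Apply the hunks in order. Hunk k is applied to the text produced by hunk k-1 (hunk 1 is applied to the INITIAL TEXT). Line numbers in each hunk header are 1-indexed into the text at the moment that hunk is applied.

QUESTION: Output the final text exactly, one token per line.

Answer: jlrur
thz
ulzo
jjh
qlihj
cxx
lpept

Derivation:
Hunk 1: at line 1 remove [davwm,eiqv] add [thz,ulzo,wyuce] -> 11 lines: jlrur thz ulzo wyuce tsl cmuk pnl nhn lujta cxx lpept
Hunk 2: at line 5 remove [pnl,nhn] add [xsi] -> 10 lines: jlrur thz ulzo wyuce tsl cmuk xsi lujta cxx lpept
Hunk 3: at line 5 remove [xsi,lujta] add [kzzv,tqpa] -> 10 lines: jlrur thz ulzo wyuce tsl cmuk kzzv tqpa cxx lpept
Hunk 4: at line 3 remove [tsl,cmuk,kzzv] add [afl,hmdg,dfehc] -> 10 lines: jlrur thz ulzo wyuce afl hmdg dfehc tqpa cxx lpept
Hunk 5: at line 5 remove [dfehc] add [gnl] -> 10 lines: jlrur thz ulzo wyuce afl hmdg gnl tqpa cxx lpept
Hunk 6: at line 4 remove [hmdg,gnl,tqpa] add [vhf,qlihj] -> 9 lines: jlrur thz ulzo wyuce afl vhf qlihj cxx lpept
Hunk 7: at line 2 remove [wyuce,afl,vhf] add [jjh] -> 7 lines: jlrur thz ulzo jjh qlihj cxx lpept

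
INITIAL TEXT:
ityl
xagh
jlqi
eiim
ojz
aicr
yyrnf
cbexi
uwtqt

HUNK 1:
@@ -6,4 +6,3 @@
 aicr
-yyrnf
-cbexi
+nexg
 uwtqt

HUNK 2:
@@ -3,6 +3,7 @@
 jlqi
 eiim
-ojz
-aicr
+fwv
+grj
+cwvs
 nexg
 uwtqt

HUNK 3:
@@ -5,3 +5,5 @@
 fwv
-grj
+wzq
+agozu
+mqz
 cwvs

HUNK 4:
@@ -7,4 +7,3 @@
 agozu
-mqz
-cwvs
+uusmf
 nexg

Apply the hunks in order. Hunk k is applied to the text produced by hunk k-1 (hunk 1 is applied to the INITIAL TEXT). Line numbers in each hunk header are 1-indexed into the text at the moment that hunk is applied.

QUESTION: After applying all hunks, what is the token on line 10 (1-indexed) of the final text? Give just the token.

Answer: uwtqt

Derivation:
Hunk 1: at line 6 remove [yyrnf,cbexi] add [nexg] -> 8 lines: ityl xagh jlqi eiim ojz aicr nexg uwtqt
Hunk 2: at line 3 remove [ojz,aicr] add [fwv,grj,cwvs] -> 9 lines: ityl xagh jlqi eiim fwv grj cwvs nexg uwtqt
Hunk 3: at line 5 remove [grj] add [wzq,agozu,mqz] -> 11 lines: ityl xagh jlqi eiim fwv wzq agozu mqz cwvs nexg uwtqt
Hunk 4: at line 7 remove [mqz,cwvs] add [uusmf] -> 10 lines: ityl xagh jlqi eiim fwv wzq agozu uusmf nexg uwtqt
Final line 10: uwtqt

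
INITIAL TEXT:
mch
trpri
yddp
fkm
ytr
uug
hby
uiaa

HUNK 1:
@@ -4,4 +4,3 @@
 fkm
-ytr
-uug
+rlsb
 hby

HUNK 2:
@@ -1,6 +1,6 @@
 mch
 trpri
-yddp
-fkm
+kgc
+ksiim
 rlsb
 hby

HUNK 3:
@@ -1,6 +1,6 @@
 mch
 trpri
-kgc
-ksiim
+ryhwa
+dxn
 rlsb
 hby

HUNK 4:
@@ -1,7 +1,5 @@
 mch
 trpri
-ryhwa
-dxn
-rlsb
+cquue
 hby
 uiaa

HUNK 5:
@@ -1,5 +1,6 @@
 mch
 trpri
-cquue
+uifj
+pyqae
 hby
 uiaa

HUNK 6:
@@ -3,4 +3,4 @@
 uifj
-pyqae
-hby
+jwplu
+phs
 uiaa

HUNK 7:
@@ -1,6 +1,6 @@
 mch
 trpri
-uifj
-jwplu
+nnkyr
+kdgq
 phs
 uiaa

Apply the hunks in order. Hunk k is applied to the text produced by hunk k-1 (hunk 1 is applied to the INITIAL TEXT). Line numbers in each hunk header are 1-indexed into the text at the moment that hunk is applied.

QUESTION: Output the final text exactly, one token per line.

Hunk 1: at line 4 remove [ytr,uug] add [rlsb] -> 7 lines: mch trpri yddp fkm rlsb hby uiaa
Hunk 2: at line 1 remove [yddp,fkm] add [kgc,ksiim] -> 7 lines: mch trpri kgc ksiim rlsb hby uiaa
Hunk 3: at line 1 remove [kgc,ksiim] add [ryhwa,dxn] -> 7 lines: mch trpri ryhwa dxn rlsb hby uiaa
Hunk 4: at line 1 remove [ryhwa,dxn,rlsb] add [cquue] -> 5 lines: mch trpri cquue hby uiaa
Hunk 5: at line 1 remove [cquue] add [uifj,pyqae] -> 6 lines: mch trpri uifj pyqae hby uiaa
Hunk 6: at line 3 remove [pyqae,hby] add [jwplu,phs] -> 6 lines: mch trpri uifj jwplu phs uiaa
Hunk 7: at line 1 remove [uifj,jwplu] add [nnkyr,kdgq] -> 6 lines: mch trpri nnkyr kdgq phs uiaa

Answer: mch
trpri
nnkyr
kdgq
phs
uiaa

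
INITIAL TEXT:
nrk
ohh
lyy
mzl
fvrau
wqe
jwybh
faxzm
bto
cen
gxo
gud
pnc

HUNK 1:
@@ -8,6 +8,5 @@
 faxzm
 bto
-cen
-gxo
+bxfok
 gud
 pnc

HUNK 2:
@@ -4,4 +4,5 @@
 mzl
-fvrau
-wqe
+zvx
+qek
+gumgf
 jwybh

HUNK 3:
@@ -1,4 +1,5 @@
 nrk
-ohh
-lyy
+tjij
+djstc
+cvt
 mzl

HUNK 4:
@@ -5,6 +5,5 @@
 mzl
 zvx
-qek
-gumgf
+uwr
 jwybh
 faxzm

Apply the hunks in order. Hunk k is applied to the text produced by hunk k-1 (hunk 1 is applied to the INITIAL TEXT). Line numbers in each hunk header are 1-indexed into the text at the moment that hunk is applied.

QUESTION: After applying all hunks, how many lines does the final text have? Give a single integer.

Answer: 13

Derivation:
Hunk 1: at line 8 remove [cen,gxo] add [bxfok] -> 12 lines: nrk ohh lyy mzl fvrau wqe jwybh faxzm bto bxfok gud pnc
Hunk 2: at line 4 remove [fvrau,wqe] add [zvx,qek,gumgf] -> 13 lines: nrk ohh lyy mzl zvx qek gumgf jwybh faxzm bto bxfok gud pnc
Hunk 3: at line 1 remove [ohh,lyy] add [tjij,djstc,cvt] -> 14 lines: nrk tjij djstc cvt mzl zvx qek gumgf jwybh faxzm bto bxfok gud pnc
Hunk 4: at line 5 remove [qek,gumgf] add [uwr] -> 13 lines: nrk tjij djstc cvt mzl zvx uwr jwybh faxzm bto bxfok gud pnc
Final line count: 13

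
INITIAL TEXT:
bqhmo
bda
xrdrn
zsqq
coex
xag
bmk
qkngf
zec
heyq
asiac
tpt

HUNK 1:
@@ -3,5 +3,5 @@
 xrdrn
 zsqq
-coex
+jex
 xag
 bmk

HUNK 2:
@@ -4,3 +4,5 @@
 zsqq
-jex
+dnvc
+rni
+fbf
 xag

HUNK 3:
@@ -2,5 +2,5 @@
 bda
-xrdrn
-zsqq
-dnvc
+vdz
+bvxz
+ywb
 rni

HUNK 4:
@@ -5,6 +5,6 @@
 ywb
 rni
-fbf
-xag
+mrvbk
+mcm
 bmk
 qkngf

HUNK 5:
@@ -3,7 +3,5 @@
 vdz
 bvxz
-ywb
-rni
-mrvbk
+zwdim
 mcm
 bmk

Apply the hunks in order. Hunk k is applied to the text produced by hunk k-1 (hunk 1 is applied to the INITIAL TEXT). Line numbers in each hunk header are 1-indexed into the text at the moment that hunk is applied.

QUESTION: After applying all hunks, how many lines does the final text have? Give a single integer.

Answer: 12

Derivation:
Hunk 1: at line 3 remove [coex] add [jex] -> 12 lines: bqhmo bda xrdrn zsqq jex xag bmk qkngf zec heyq asiac tpt
Hunk 2: at line 4 remove [jex] add [dnvc,rni,fbf] -> 14 lines: bqhmo bda xrdrn zsqq dnvc rni fbf xag bmk qkngf zec heyq asiac tpt
Hunk 3: at line 2 remove [xrdrn,zsqq,dnvc] add [vdz,bvxz,ywb] -> 14 lines: bqhmo bda vdz bvxz ywb rni fbf xag bmk qkngf zec heyq asiac tpt
Hunk 4: at line 5 remove [fbf,xag] add [mrvbk,mcm] -> 14 lines: bqhmo bda vdz bvxz ywb rni mrvbk mcm bmk qkngf zec heyq asiac tpt
Hunk 5: at line 3 remove [ywb,rni,mrvbk] add [zwdim] -> 12 lines: bqhmo bda vdz bvxz zwdim mcm bmk qkngf zec heyq asiac tpt
Final line count: 12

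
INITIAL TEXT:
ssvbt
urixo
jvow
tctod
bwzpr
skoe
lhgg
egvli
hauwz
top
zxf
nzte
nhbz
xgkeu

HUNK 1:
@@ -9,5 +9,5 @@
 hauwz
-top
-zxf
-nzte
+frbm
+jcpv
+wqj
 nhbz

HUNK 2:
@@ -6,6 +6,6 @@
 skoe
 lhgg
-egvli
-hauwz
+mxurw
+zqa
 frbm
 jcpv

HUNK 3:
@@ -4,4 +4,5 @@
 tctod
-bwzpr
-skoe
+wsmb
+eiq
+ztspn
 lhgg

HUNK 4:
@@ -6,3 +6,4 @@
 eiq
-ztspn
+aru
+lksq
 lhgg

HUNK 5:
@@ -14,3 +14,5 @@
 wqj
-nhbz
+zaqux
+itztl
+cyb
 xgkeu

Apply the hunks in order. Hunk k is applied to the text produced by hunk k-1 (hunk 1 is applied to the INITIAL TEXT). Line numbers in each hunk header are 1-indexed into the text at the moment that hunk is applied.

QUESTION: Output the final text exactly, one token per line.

Answer: ssvbt
urixo
jvow
tctod
wsmb
eiq
aru
lksq
lhgg
mxurw
zqa
frbm
jcpv
wqj
zaqux
itztl
cyb
xgkeu

Derivation:
Hunk 1: at line 9 remove [top,zxf,nzte] add [frbm,jcpv,wqj] -> 14 lines: ssvbt urixo jvow tctod bwzpr skoe lhgg egvli hauwz frbm jcpv wqj nhbz xgkeu
Hunk 2: at line 6 remove [egvli,hauwz] add [mxurw,zqa] -> 14 lines: ssvbt urixo jvow tctod bwzpr skoe lhgg mxurw zqa frbm jcpv wqj nhbz xgkeu
Hunk 3: at line 4 remove [bwzpr,skoe] add [wsmb,eiq,ztspn] -> 15 lines: ssvbt urixo jvow tctod wsmb eiq ztspn lhgg mxurw zqa frbm jcpv wqj nhbz xgkeu
Hunk 4: at line 6 remove [ztspn] add [aru,lksq] -> 16 lines: ssvbt urixo jvow tctod wsmb eiq aru lksq lhgg mxurw zqa frbm jcpv wqj nhbz xgkeu
Hunk 5: at line 14 remove [nhbz] add [zaqux,itztl,cyb] -> 18 lines: ssvbt urixo jvow tctod wsmb eiq aru lksq lhgg mxurw zqa frbm jcpv wqj zaqux itztl cyb xgkeu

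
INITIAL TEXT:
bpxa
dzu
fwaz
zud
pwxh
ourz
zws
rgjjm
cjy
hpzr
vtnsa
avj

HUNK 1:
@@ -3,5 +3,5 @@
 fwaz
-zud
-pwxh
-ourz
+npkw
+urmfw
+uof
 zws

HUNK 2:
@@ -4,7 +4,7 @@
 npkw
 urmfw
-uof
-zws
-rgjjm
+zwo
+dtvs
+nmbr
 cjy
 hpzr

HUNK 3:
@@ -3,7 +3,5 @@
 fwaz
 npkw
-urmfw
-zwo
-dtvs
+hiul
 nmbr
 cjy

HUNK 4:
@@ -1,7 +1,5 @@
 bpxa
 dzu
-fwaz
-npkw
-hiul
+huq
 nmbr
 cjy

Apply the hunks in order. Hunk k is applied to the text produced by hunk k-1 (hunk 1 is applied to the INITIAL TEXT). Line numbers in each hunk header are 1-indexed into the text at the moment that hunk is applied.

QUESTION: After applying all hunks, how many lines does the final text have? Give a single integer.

Answer: 8

Derivation:
Hunk 1: at line 3 remove [zud,pwxh,ourz] add [npkw,urmfw,uof] -> 12 lines: bpxa dzu fwaz npkw urmfw uof zws rgjjm cjy hpzr vtnsa avj
Hunk 2: at line 4 remove [uof,zws,rgjjm] add [zwo,dtvs,nmbr] -> 12 lines: bpxa dzu fwaz npkw urmfw zwo dtvs nmbr cjy hpzr vtnsa avj
Hunk 3: at line 3 remove [urmfw,zwo,dtvs] add [hiul] -> 10 lines: bpxa dzu fwaz npkw hiul nmbr cjy hpzr vtnsa avj
Hunk 4: at line 1 remove [fwaz,npkw,hiul] add [huq] -> 8 lines: bpxa dzu huq nmbr cjy hpzr vtnsa avj
Final line count: 8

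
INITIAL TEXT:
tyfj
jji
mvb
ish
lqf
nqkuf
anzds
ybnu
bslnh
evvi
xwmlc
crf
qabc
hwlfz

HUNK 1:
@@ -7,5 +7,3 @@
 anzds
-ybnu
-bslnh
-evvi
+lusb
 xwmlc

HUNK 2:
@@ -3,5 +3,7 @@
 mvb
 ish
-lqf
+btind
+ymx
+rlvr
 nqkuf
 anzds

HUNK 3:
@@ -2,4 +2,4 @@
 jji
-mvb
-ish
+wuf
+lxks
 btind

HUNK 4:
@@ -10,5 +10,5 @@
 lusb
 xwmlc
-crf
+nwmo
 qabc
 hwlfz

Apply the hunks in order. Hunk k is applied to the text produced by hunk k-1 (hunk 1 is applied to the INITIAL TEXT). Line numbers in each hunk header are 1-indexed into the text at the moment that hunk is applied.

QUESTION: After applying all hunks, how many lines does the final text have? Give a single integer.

Answer: 14

Derivation:
Hunk 1: at line 7 remove [ybnu,bslnh,evvi] add [lusb] -> 12 lines: tyfj jji mvb ish lqf nqkuf anzds lusb xwmlc crf qabc hwlfz
Hunk 2: at line 3 remove [lqf] add [btind,ymx,rlvr] -> 14 lines: tyfj jji mvb ish btind ymx rlvr nqkuf anzds lusb xwmlc crf qabc hwlfz
Hunk 3: at line 2 remove [mvb,ish] add [wuf,lxks] -> 14 lines: tyfj jji wuf lxks btind ymx rlvr nqkuf anzds lusb xwmlc crf qabc hwlfz
Hunk 4: at line 10 remove [crf] add [nwmo] -> 14 lines: tyfj jji wuf lxks btind ymx rlvr nqkuf anzds lusb xwmlc nwmo qabc hwlfz
Final line count: 14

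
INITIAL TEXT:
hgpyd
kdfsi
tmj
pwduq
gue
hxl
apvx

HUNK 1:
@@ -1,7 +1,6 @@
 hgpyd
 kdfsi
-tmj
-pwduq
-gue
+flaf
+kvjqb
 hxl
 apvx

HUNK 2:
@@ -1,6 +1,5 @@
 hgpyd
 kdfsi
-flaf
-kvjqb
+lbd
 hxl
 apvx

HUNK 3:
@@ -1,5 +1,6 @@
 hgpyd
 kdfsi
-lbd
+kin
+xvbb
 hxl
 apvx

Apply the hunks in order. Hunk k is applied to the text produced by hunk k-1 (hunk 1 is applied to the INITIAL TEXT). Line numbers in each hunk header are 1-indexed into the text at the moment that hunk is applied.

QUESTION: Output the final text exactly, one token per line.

Hunk 1: at line 1 remove [tmj,pwduq,gue] add [flaf,kvjqb] -> 6 lines: hgpyd kdfsi flaf kvjqb hxl apvx
Hunk 2: at line 1 remove [flaf,kvjqb] add [lbd] -> 5 lines: hgpyd kdfsi lbd hxl apvx
Hunk 3: at line 1 remove [lbd] add [kin,xvbb] -> 6 lines: hgpyd kdfsi kin xvbb hxl apvx

Answer: hgpyd
kdfsi
kin
xvbb
hxl
apvx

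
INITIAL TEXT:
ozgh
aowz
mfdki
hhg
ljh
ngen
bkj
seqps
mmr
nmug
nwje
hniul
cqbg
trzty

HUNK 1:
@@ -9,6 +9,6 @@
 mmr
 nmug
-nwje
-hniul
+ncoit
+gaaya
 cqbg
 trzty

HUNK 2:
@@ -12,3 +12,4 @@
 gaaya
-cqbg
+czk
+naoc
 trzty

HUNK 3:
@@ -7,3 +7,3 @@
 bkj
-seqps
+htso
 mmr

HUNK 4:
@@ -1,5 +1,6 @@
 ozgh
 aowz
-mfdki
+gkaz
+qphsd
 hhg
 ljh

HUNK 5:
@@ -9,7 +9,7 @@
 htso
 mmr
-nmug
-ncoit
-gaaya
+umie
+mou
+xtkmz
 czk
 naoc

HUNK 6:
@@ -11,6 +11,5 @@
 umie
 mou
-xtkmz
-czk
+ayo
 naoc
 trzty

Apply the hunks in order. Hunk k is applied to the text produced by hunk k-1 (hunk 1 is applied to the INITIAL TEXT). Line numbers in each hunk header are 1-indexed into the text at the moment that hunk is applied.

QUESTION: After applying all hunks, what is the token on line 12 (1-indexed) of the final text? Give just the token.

Answer: mou

Derivation:
Hunk 1: at line 9 remove [nwje,hniul] add [ncoit,gaaya] -> 14 lines: ozgh aowz mfdki hhg ljh ngen bkj seqps mmr nmug ncoit gaaya cqbg trzty
Hunk 2: at line 12 remove [cqbg] add [czk,naoc] -> 15 lines: ozgh aowz mfdki hhg ljh ngen bkj seqps mmr nmug ncoit gaaya czk naoc trzty
Hunk 3: at line 7 remove [seqps] add [htso] -> 15 lines: ozgh aowz mfdki hhg ljh ngen bkj htso mmr nmug ncoit gaaya czk naoc trzty
Hunk 4: at line 1 remove [mfdki] add [gkaz,qphsd] -> 16 lines: ozgh aowz gkaz qphsd hhg ljh ngen bkj htso mmr nmug ncoit gaaya czk naoc trzty
Hunk 5: at line 9 remove [nmug,ncoit,gaaya] add [umie,mou,xtkmz] -> 16 lines: ozgh aowz gkaz qphsd hhg ljh ngen bkj htso mmr umie mou xtkmz czk naoc trzty
Hunk 6: at line 11 remove [xtkmz,czk] add [ayo] -> 15 lines: ozgh aowz gkaz qphsd hhg ljh ngen bkj htso mmr umie mou ayo naoc trzty
Final line 12: mou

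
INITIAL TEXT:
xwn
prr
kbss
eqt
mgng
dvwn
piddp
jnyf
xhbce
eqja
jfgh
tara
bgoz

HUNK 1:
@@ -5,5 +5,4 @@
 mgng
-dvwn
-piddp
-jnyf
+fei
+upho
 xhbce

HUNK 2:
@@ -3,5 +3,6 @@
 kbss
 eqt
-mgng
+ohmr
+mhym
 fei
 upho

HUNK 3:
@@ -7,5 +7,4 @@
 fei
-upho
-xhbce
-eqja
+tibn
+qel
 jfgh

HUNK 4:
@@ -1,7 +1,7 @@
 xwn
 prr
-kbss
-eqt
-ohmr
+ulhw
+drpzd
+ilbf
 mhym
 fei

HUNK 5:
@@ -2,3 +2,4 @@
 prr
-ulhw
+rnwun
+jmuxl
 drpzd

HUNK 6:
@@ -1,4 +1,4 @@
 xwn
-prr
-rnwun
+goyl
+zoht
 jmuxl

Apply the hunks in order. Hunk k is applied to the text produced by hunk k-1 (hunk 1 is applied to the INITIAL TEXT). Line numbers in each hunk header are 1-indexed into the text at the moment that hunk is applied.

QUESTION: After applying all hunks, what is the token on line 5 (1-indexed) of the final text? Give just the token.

Hunk 1: at line 5 remove [dvwn,piddp,jnyf] add [fei,upho] -> 12 lines: xwn prr kbss eqt mgng fei upho xhbce eqja jfgh tara bgoz
Hunk 2: at line 3 remove [mgng] add [ohmr,mhym] -> 13 lines: xwn prr kbss eqt ohmr mhym fei upho xhbce eqja jfgh tara bgoz
Hunk 3: at line 7 remove [upho,xhbce,eqja] add [tibn,qel] -> 12 lines: xwn prr kbss eqt ohmr mhym fei tibn qel jfgh tara bgoz
Hunk 4: at line 1 remove [kbss,eqt,ohmr] add [ulhw,drpzd,ilbf] -> 12 lines: xwn prr ulhw drpzd ilbf mhym fei tibn qel jfgh tara bgoz
Hunk 5: at line 2 remove [ulhw] add [rnwun,jmuxl] -> 13 lines: xwn prr rnwun jmuxl drpzd ilbf mhym fei tibn qel jfgh tara bgoz
Hunk 6: at line 1 remove [prr,rnwun] add [goyl,zoht] -> 13 lines: xwn goyl zoht jmuxl drpzd ilbf mhym fei tibn qel jfgh tara bgoz
Final line 5: drpzd

Answer: drpzd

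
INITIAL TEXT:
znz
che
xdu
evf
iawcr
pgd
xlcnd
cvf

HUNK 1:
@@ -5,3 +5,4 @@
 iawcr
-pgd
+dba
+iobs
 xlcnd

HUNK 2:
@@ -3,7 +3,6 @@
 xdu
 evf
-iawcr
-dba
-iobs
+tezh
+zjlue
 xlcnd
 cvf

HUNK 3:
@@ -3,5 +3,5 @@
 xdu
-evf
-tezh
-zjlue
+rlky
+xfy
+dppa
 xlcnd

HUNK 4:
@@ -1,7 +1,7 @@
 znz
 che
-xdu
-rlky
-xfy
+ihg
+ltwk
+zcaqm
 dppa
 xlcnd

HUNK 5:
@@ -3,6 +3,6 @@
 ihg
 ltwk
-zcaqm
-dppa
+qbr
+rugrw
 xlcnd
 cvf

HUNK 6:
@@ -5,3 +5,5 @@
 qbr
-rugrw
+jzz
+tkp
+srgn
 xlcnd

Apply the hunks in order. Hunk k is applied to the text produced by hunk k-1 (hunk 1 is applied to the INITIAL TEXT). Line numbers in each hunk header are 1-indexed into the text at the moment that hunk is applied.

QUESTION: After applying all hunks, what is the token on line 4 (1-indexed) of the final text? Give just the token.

Answer: ltwk

Derivation:
Hunk 1: at line 5 remove [pgd] add [dba,iobs] -> 9 lines: znz che xdu evf iawcr dba iobs xlcnd cvf
Hunk 2: at line 3 remove [iawcr,dba,iobs] add [tezh,zjlue] -> 8 lines: znz che xdu evf tezh zjlue xlcnd cvf
Hunk 3: at line 3 remove [evf,tezh,zjlue] add [rlky,xfy,dppa] -> 8 lines: znz che xdu rlky xfy dppa xlcnd cvf
Hunk 4: at line 1 remove [xdu,rlky,xfy] add [ihg,ltwk,zcaqm] -> 8 lines: znz che ihg ltwk zcaqm dppa xlcnd cvf
Hunk 5: at line 3 remove [zcaqm,dppa] add [qbr,rugrw] -> 8 lines: znz che ihg ltwk qbr rugrw xlcnd cvf
Hunk 6: at line 5 remove [rugrw] add [jzz,tkp,srgn] -> 10 lines: znz che ihg ltwk qbr jzz tkp srgn xlcnd cvf
Final line 4: ltwk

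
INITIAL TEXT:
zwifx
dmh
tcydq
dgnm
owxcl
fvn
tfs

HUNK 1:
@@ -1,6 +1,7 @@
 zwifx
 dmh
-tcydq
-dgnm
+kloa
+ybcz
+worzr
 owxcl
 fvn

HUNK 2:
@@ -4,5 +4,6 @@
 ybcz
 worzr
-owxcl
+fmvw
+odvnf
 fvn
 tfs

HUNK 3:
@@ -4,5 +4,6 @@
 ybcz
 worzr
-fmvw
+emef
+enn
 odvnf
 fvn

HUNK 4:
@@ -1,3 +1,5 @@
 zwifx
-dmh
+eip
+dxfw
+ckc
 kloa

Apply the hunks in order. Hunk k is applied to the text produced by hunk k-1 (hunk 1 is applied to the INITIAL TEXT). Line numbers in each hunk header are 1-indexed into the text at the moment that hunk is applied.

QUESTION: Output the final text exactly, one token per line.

Answer: zwifx
eip
dxfw
ckc
kloa
ybcz
worzr
emef
enn
odvnf
fvn
tfs

Derivation:
Hunk 1: at line 1 remove [tcydq,dgnm] add [kloa,ybcz,worzr] -> 8 lines: zwifx dmh kloa ybcz worzr owxcl fvn tfs
Hunk 2: at line 4 remove [owxcl] add [fmvw,odvnf] -> 9 lines: zwifx dmh kloa ybcz worzr fmvw odvnf fvn tfs
Hunk 3: at line 4 remove [fmvw] add [emef,enn] -> 10 lines: zwifx dmh kloa ybcz worzr emef enn odvnf fvn tfs
Hunk 4: at line 1 remove [dmh] add [eip,dxfw,ckc] -> 12 lines: zwifx eip dxfw ckc kloa ybcz worzr emef enn odvnf fvn tfs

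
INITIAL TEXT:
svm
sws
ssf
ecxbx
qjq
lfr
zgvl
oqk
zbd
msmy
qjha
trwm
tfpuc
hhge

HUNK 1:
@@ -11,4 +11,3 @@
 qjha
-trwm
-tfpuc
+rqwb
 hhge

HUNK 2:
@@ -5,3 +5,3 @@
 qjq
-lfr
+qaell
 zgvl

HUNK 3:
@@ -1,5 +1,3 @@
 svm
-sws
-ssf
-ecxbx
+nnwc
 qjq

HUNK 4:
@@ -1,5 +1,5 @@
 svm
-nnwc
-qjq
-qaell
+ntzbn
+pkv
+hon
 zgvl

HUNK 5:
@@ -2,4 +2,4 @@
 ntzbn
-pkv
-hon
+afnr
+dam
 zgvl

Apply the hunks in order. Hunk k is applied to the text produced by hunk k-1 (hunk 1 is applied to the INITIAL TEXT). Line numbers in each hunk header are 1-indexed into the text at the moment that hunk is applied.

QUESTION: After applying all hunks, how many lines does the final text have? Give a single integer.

Hunk 1: at line 11 remove [trwm,tfpuc] add [rqwb] -> 13 lines: svm sws ssf ecxbx qjq lfr zgvl oqk zbd msmy qjha rqwb hhge
Hunk 2: at line 5 remove [lfr] add [qaell] -> 13 lines: svm sws ssf ecxbx qjq qaell zgvl oqk zbd msmy qjha rqwb hhge
Hunk 3: at line 1 remove [sws,ssf,ecxbx] add [nnwc] -> 11 lines: svm nnwc qjq qaell zgvl oqk zbd msmy qjha rqwb hhge
Hunk 4: at line 1 remove [nnwc,qjq,qaell] add [ntzbn,pkv,hon] -> 11 lines: svm ntzbn pkv hon zgvl oqk zbd msmy qjha rqwb hhge
Hunk 5: at line 2 remove [pkv,hon] add [afnr,dam] -> 11 lines: svm ntzbn afnr dam zgvl oqk zbd msmy qjha rqwb hhge
Final line count: 11

Answer: 11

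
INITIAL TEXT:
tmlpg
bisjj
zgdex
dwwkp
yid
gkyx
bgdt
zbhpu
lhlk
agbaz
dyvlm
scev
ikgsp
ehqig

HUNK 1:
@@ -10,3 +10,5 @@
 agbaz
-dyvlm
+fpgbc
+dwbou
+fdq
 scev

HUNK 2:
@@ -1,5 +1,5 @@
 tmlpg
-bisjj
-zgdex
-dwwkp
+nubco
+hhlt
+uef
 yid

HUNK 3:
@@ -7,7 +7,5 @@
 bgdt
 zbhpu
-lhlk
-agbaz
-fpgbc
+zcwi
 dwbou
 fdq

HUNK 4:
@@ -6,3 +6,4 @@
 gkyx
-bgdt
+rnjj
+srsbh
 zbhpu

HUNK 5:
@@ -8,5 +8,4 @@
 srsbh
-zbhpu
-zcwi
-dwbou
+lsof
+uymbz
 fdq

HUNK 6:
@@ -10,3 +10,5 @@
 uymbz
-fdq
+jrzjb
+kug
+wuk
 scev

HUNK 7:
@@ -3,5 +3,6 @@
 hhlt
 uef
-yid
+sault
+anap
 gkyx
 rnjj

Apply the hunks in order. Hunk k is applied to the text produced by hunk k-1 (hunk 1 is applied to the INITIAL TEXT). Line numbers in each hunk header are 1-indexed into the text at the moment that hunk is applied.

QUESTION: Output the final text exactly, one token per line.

Hunk 1: at line 10 remove [dyvlm] add [fpgbc,dwbou,fdq] -> 16 lines: tmlpg bisjj zgdex dwwkp yid gkyx bgdt zbhpu lhlk agbaz fpgbc dwbou fdq scev ikgsp ehqig
Hunk 2: at line 1 remove [bisjj,zgdex,dwwkp] add [nubco,hhlt,uef] -> 16 lines: tmlpg nubco hhlt uef yid gkyx bgdt zbhpu lhlk agbaz fpgbc dwbou fdq scev ikgsp ehqig
Hunk 3: at line 7 remove [lhlk,agbaz,fpgbc] add [zcwi] -> 14 lines: tmlpg nubco hhlt uef yid gkyx bgdt zbhpu zcwi dwbou fdq scev ikgsp ehqig
Hunk 4: at line 6 remove [bgdt] add [rnjj,srsbh] -> 15 lines: tmlpg nubco hhlt uef yid gkyx rnjj srsbh zbhpu zcwi dwbou fdq scev ikgsp ehqig
Hunk 5: at line 8 remove [zbhpu,zcwi,dwbou] add [lsof,uymbz] -> 14 lines: tmlpg nubco hhlt uef yid gkyx rnjj srsbh lsof uymbz fdq scev ikgsp ehqig
Hunk 6: at line 10 remove [fdq] add [jrzjb,kug,wuk] -> 16 lines: tmlpg nubco hhlt uef yid gkyx rnjj srsbh lsof uymbz jrzjb kug wuk scev ikgsp ehqig
Hunk 7: at line 3 remove [yid] add [sault,anap] -> 17 lines: tmlpg nubco hhlt uef sault anap gkyx rnjj srsbh lsof uymbz jrzjb kug wuk scev ikgsp ehqig

Answer: tmlpg
nubco
hhlt
uef
sault
anap
gkyx
rnjj
srsbh
lsof
uymbz
jrzjb
kug
wuk
scev
ikgsp
ehqig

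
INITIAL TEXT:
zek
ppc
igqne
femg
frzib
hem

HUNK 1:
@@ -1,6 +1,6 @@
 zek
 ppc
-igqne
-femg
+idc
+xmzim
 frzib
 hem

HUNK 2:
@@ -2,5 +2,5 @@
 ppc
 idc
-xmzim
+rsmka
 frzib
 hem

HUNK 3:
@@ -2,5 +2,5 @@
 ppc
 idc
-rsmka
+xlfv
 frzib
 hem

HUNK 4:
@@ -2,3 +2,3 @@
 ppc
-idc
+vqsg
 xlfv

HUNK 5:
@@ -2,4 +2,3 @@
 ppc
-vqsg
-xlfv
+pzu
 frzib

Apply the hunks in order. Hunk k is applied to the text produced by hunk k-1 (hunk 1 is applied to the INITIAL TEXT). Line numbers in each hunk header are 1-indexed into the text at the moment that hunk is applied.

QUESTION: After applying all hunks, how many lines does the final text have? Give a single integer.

Hunk 1: at line 1 remove [igqne,femg] add [idc,xmzim] -> 6 lines: zek ppc idc xmzim frzib hem
Hunk 2: at line 2 remove [xmzim] add [rsmka] -> 6 lines: zek ppc idc rsmka frzib hem
Hunk 3: at line 2 remove [rsmka] add [xlfv] -> 6 lines: zek ppc idc xlfv frzib hem
Hunk 4: at line 2 remove [idc] add [vqsg] -> 6 lines: zek ppc vqsg xlfv frzib hem
Hunk 5: at line 2 remove [vqsg,xlfv] add [pzu] -> 5 lines: zek ppc pzu frzib hem
Final line count: 5

Answer: 5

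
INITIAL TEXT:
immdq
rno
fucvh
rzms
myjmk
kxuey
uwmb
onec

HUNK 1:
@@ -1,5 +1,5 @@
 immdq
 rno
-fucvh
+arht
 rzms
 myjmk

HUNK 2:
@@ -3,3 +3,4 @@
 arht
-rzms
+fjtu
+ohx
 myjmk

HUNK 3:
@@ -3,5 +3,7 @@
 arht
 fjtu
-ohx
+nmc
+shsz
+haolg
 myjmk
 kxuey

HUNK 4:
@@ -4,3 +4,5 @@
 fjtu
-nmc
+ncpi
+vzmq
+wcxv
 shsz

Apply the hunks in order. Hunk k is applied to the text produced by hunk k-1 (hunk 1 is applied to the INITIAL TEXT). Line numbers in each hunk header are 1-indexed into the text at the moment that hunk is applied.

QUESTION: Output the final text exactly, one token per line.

Answer: immdq
rno
arht
fjtu
ncpi
vzmq
wcxv
shsz
haolg
myjmk
kxuey
uwmb
onec

Derivation:
Hunk 1: at line 1 remove [fucvh] add [arht] -> 8 lines: immdq rno arht rzms myjmk kxuey uwmb onec
Hunk 2: at line 3 remove [rzms] add [fjtu,ohx] -> 9 lines: immdq rno arht fjtu ohx myjmk kxuey uwmb onec
Hunk 3: at line 3 remove [ohx] add [nmc,shsz,haolg] -> 11 lines: immdq rno arht fjtu nmc shsz haolg myjmk kxuey uwmb onec
Hunk 4: at line 4 remove [nmc] add [ncpi,vzmq,wcxv] -> 13 lines: immdq rno arht fjtu ncpi vzmq wcxv shsz haolg myjmk kxuey uwmb onec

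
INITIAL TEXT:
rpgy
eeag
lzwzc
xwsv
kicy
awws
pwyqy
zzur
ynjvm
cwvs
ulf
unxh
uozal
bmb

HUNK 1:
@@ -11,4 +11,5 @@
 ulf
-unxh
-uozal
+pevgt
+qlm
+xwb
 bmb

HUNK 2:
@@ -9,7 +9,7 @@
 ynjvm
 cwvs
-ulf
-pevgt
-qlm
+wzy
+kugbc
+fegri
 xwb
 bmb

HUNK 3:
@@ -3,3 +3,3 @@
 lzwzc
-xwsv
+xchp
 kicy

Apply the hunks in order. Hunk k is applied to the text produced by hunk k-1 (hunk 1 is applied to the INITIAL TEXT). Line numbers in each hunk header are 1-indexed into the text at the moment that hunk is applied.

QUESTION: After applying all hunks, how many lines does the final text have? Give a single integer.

Answer: 15

Derivation:
Hunk 1: at line 11 remove [unxh,uozal] add [pevgt,qlm,xwb] -> 15 lines: rpgy eeag lzwzc xwsv kicy awws pwyqy zzur ynjvm cwvs ulf pevgt qlm xwb bmb
Hunk 2: at line 9 remove [ulf,pevgt,qlm] add [wzy,kugbc,fegri] -> 15 lines: rpgy eeag lzwzc xwsv kicy awws pwyqy zzur ynjvm cwvs wzy kugbc fegri xwb bmb
Hunk 3: at line 3 remove [xwsv] add [xchp] -> 15 lines: rpgy eeag lzwzc xchp kicy awws pwyqy zzur ynjvm cwvs wzy kugbc fegri xwb bmb
Final line count: 15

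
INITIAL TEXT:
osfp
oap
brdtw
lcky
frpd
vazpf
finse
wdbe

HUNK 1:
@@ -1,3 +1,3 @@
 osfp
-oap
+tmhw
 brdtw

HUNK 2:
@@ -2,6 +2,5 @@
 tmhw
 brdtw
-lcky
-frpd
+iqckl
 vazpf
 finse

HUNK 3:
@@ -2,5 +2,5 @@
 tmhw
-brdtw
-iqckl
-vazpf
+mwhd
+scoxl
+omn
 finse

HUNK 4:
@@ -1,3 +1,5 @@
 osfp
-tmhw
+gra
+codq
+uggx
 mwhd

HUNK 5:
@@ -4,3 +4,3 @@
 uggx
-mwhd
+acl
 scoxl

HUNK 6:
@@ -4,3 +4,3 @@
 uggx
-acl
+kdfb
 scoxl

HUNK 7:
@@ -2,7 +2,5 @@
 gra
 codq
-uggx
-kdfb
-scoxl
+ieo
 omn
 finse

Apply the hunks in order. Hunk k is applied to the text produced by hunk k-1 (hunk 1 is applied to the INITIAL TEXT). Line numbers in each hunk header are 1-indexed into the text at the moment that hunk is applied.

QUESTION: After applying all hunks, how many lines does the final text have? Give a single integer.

Hunk 1: at line 1 remove [oap] add [tmhw] -> 8 lines: osfp tmhw brdtw lcky frpd vazpf finse wdbe
Hunk 2: at line 2 remove [lcky,frpd] add [iqckl] -> 7 lines: osfp tmhw brdtw iqckl vazpf finse wdbe
Hunk 3: at line 2 remove [brdtw,iqckl,vazpf] add [mwhd,scoxl,omn] -> 7 lines: osfp tmhw mwhd scoxl omn finse wdbe
Hunk 4: at line 1 remove [tmhw] add [gra,codq,uggx] -> 9 lines: osfp gra codq uggx mwhd scoxl omn finse wdbe
Hunk 5: at line 4 remove [mwhd] add [acl] -> 9 lines: osfp gra codq uggx acl scoxl omn finse wdbe
Hunk 6: at line 4 remove [acl] add [kdfb] -> 9 lines: osfp gra codq uggx kdfb scoxl omn finse wdbe
Hunk 7: at line 2 remove [uggx,kdfb,scoxl] add [ieo] -> 7 lines: osfp gra codq ieo omn finse wdbe
Final line count: 7

Answer: 7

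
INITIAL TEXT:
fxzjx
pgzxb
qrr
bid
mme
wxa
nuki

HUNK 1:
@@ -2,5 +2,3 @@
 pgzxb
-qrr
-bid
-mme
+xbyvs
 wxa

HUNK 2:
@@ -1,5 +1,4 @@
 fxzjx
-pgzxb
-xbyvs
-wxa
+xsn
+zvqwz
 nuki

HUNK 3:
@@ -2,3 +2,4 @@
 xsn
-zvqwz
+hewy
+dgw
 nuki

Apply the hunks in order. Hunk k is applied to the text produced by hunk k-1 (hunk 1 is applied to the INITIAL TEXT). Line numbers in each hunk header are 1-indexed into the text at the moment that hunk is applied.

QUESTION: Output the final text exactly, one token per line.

Hunk 1: at line 2 remove [qrr,bid,mme] add [xbyvs] -> 5 lines: fxzjx pgzxb xbyvs wxa nuki
Hunk 2: at line 1 remove [pgzxb,xbyvs,wxa] add [xsn,zvqwz] -> 4 lines: fxzjx xsn zvqwz nuki
Hunk 3: at line 2 remove [zvqwz] add [hewy,dgw] -> 5 lines: fxzjx xsn hewy dgw nuki

Answer: fxzjx
xsn
hewy
dgw
nuki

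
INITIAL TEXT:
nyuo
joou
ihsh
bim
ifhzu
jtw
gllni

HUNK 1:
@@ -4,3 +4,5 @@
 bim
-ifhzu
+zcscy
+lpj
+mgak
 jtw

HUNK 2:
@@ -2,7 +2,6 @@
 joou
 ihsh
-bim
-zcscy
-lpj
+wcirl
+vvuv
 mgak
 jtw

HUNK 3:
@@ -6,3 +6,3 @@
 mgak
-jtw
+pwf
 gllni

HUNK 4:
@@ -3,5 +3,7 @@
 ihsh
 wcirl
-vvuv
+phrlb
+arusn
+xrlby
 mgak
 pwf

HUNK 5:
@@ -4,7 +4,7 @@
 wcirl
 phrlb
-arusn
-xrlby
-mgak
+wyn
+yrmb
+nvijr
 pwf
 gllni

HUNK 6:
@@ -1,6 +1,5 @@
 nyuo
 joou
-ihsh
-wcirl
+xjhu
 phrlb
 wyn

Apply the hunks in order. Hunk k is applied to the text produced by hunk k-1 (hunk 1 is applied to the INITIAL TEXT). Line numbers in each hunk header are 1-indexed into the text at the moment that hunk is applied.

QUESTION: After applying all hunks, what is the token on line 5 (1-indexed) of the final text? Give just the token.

Answer: wyn

Derivation:
Hunk 1: at line 4 remove [ifhzu] add [zcscy,lpj,mgak] -> 9 lines: nyuo joou ihsh bim zcscy lpj mgak jtw gllni
Hunk 2: at line 2 remove [bim,zcscy,lpj] add [wcirl,vvuv] -> 8 lines: nyuo joou ihsh wcirl vvuv mgak jtw gllni
Hunk 3: at line 6 remove [jtw] add [pwf] -> 8 lines: nyuo joou ihsh wcirl vvuv mgak pwf gllni
Hunk 4: at line 3 remove [vvuv] add [phrlb,arusn,xrlby] -> 10 lines: nyuo joou ihsh wcirl phrlb arusn xrlby mgak pwf gllni
Hunk 5: at line 4 remove [arusn,xrlby,mgak] add [wyn,yrmb,nvijr] -> 10 lines: nyuo joou ihsh wcirl phrlb wyn yrmb nvijr pwf gllni
Hunk 6: at line 1 remove [ihsh,wcirl] add [xjhu] -> 9 lines: nyuo joou xjhu phrlb wyn yrmb nvijr pwf gllni
Final line 5: wyn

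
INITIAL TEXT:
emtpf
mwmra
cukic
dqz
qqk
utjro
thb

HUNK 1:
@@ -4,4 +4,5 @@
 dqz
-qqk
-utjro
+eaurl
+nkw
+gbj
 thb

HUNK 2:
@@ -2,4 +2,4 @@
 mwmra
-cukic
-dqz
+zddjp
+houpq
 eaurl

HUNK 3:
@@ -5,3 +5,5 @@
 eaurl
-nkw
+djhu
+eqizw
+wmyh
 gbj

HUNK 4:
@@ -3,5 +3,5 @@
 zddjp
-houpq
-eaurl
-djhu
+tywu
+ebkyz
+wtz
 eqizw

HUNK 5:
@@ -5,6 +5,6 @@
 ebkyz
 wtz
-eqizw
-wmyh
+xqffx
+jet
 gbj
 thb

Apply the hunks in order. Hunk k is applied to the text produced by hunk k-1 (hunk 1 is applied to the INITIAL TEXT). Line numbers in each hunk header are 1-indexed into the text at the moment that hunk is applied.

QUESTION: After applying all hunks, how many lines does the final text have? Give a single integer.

Hunk 1: at line 4 remove [qqk,utjro] add [eaurl,nkw,gbj] -> 8 lines: emtpf mwmra cukic dqz eaurl nkw gbj thb
Hunk 2: at line 2 remove [cukic,dqz] add [zddjp,houpq] -> 8 lines: emtpf mwmra zddjp houpq eaurl nkw gbj thb
Hunk 3: at line 5 remove [nkw] add [djhu,eqizw,wmyh] -> 10 lines: emtpf mwmra zddjp houpq eaurl djhu eqizw wmyh gbj thb
Hunk 4: at line 3 remove [houpq,eaurl,djhu] add [tywu,ebkyz,wtz] -> 10 lines: emtpf mwmra zddjp tywu ebkyz wtz eqizw wmyh gbj thb
Hunk 5: at line 5 remove [eqizw,wmyh] add [xqffx,jet] -> 10 lines: emtpf mwmra zddjp tywu ebkyz wtz xqffx jet gbj thb
Final line count: 10

Answer: 10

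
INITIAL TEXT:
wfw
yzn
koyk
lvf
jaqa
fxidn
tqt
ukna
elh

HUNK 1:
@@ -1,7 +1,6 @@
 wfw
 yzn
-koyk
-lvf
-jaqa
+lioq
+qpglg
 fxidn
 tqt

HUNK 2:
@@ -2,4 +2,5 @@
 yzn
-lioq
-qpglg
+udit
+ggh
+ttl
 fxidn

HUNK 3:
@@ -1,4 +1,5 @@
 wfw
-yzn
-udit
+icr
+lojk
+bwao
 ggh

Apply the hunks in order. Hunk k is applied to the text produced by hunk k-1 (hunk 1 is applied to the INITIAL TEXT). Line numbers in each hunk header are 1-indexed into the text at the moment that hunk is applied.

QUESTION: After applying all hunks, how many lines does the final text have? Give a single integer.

Answer: 10

Derivation:
Hunk 1: at line 1 remove [koyk,lvf,jaqa] add [lioq,qpglg] -> 8 lines: wfw yzn lioq qpglg fxidn tqt ukna elh
Hunk 2: at line 2 remove [lioq,qpglg] add [udit,ggh,ttl] -> 9 lines: wfw yzn udit ggh ttl fxidn tqt ukna elh
Hunk 3: at line 1 remove [yzn,udit] add [icr,lojk,bwao] -> 10 lines: wfw icr lojk bwao ggh ttl fxidn tqt ukna elh
Final line count: 10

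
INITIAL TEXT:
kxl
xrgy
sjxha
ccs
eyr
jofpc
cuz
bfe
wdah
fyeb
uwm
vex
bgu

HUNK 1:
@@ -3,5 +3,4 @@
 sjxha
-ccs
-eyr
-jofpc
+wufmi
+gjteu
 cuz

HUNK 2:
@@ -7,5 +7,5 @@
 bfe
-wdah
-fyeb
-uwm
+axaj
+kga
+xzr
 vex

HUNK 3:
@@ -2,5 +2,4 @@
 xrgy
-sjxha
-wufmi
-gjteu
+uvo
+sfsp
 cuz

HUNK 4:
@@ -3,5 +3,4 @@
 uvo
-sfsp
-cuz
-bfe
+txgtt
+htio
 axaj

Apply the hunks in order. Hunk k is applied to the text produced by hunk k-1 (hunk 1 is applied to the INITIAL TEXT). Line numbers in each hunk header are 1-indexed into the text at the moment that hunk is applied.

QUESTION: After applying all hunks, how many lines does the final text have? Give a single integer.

Hunk 1: at line 3 remove [ccs,eyr,jofpc] add [wufmi,gjteu] -> 12 lines: kxl xrgy sjxha wufmi gjteu cuz bfe wdah fyeb uwm vex bgu
Hunk 2: at line 7 remove [wdah,fyeb,uwm] add [axaj,kga,xzr] -> 12 lines: kxl xrgy sjxha wufmi gjteu cuz bfe axaj kga xzr vex bgu
Hunk 3: at line 2 remove [sjxha,wufmi,gjteu] add [uvo,sfsp] -> 11 lines: kxl xrgy uvo sfsp cuz bfe axaj kga xzr vex bgu
Hunk 4: at line 3 remove [sfsp,cuz,bfe] add [txgtt,htio] -> 10 lines: kxl xrgy uvo txgtt htio axaj kga xzr vex bgu
Final line count: 10

Answer: 10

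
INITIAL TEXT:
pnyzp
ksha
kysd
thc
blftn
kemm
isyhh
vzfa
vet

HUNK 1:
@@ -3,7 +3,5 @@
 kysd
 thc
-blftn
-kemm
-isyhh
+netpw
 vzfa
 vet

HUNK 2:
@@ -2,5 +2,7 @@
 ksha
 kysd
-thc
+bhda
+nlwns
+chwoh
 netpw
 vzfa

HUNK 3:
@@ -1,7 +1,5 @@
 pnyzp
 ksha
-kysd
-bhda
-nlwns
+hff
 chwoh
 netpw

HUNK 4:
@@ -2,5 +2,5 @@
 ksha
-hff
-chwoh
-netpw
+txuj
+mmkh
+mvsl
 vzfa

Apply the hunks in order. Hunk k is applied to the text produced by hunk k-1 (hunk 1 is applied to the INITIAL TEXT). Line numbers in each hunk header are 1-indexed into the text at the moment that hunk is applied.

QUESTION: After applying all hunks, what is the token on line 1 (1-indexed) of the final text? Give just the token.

Hunk 1: at line 3 remove [blftn,kemm,isyhh] add [netpw] -> 7 lines: pnyzp ksha kysd thc netpw vzfa vet
Hunk 2: at line 2 remove [thc] add [bhda,nlwns,chwoh] -> 9 lines: pnyzp ksha kysd bhda nlwns chwoh netpw vzfa vet
Hunk 3: at line 1 remove [kysd,bhda,nlwns] add [hff] -> 7 lines: pnyzp ksha hff chwoh netpw vzfa vet
Hunk 4: at line 2 remove [hff,chwoh,netpw] add [txuj,mmkh,mvsl] -> 7 lines: pnyzp ksha txuj mmkh mvsl vzfa vet
Final line 1: pnyzp

Answer: pnyzp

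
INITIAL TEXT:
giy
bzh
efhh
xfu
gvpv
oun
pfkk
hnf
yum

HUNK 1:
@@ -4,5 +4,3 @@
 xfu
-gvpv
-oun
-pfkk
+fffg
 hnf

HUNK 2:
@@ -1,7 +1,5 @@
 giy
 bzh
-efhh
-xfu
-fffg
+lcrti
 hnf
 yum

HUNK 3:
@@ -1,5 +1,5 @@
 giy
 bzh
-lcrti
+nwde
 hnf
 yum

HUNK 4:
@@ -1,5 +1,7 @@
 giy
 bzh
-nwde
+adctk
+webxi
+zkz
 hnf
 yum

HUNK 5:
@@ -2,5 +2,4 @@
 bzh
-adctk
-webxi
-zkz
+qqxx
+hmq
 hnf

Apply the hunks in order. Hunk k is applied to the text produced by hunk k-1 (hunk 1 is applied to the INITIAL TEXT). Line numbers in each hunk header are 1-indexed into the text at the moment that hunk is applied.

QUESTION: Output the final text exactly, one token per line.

Answer: giy
bzh
qqxx
hmq
hnf
yum

Derivation:
Hunk 1: at line 4 remove [gvpv,oun,pfkk] add [fffg] -> 7 lines: giy bzh efhh xfu fffg hnf yum
Hunk 2: at line 1 remove [efhh,xfu,fffg] add [lcrti] -> 5 lines: giy bzh lcrti hnf yum
Hunk 3: at line 1 remove [lcrti] add [nwde] -> 5 lines: giy bzh nwde hnf yum
Hunk 4: at line 1 remove [nwde] add [adctk,webxi,zkz] -> 7 lines: giy bzh adctk webxi zkz hnf yum
Hunk 5: at line 2 remove [adctk,webxi,zkz] add [qqxx,hmq] -> 6 lines: giy bzh qqxx hmq hnf yum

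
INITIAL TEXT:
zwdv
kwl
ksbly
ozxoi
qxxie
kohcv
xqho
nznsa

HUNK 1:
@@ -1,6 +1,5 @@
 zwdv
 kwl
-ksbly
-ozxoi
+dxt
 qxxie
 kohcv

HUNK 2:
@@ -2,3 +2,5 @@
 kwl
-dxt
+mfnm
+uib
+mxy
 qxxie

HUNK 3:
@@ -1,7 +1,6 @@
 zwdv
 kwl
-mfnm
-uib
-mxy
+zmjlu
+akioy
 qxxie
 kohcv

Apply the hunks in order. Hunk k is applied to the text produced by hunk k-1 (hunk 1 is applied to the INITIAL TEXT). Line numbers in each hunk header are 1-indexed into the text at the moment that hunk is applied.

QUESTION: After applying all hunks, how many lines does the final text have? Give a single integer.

Answer: 8

Derivation:
Hunk 1: at line 1 remove [ksbly,ozxoi] add [dxt] -> 7 lines: zwdv kwl dxt qxxie kohcv xqho nznsa
Hunk 2: at line 2 remove [dxt] add [mfnm,uib,mxy] -> 9 lines: zwdv kwl mfnm uib mxy qxxie kohcv xqho nznsa
Hunk 3: at line 1 remove [mfnm,uib,mxy] add [zmjlu,akioy] -> 8 lines: zwdv kwl zmjlu akioy qxxie kohcv xqho nznsa
Final line count: 8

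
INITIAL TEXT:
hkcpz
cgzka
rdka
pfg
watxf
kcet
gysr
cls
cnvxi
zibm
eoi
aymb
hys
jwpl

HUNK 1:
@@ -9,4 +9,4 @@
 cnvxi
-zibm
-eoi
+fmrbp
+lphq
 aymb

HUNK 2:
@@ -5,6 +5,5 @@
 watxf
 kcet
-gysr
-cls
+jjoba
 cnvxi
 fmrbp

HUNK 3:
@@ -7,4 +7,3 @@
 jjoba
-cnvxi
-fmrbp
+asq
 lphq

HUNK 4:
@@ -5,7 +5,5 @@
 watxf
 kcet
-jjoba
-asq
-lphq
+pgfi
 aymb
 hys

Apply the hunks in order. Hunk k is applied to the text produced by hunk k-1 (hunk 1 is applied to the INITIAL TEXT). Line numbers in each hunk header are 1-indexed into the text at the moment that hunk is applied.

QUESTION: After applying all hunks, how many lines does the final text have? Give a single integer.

Hunk 1: at line 9 remove [zibm,eoi] add [fmrbp,lphq] -> 14 lines: hkcpz cgzka rdka pfg watxf kcet gysr cls cnvxi fmrbp lphq aymb hys jwpl
Hunk 2: at line 5 remove [gysr,cls] add [jjoba] -> 13 lines: hkcpz cgzka rdka pfg watxf kcet jjoba cnvxi fmrbp lphq aymb hys jwpl
Hunk 3: at line 7 remove [cnvxi,fmrbp] add [asq] -> 12 lines: hkcpz cgzka rdka pfg watxf kcet jjoba asq lphq aymb hys jwpl
Hunk 4: at line 5 remove [jjoba,asq,lphq] add [pgfi] -> 10 lines: hkcpz cgzka rdka pfg watxf kcet pgfi aymb hys jwpl
Final line count: 10

Answer: 10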